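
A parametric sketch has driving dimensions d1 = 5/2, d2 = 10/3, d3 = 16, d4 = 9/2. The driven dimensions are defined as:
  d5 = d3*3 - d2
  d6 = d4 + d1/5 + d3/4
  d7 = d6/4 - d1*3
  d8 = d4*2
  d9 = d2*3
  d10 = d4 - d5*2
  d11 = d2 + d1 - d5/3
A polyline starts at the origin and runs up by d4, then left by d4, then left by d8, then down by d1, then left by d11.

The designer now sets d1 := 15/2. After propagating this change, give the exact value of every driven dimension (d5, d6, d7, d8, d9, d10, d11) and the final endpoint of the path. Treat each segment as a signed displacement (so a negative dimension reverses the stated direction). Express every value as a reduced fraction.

d5 = 134/3
d6 = 10
d7 = -20
d8 = 9
d9 = 10
d10 = -509/6
d11 = -73/18
endpoint = (-85/9, -3)

Apply edit: d1 := 15/2
  d5 = d3*3 - d2 = 134/3
  d6 = d4 + d1/5 + d3/4 = 10
  d7 = d6/4 - d1*3 = -20
  d8 = d4*2 = 9
  d9 = d2*3 = 10
  d10 = d4 - d5*2 = -509/6
  d11 = d2 + d1 - d5/3 = -73/18
Walk from origin (0, 0):
  seg 1: up by d4 = 9/2 → (0, 9/2)
  seg 2: left by d4 = 9/2 → (-9/2, 9/2)
  seg 3: left by d8 = 9 → (-27/2, 9/2)
  seg 4: down by d1 = 15/2 → (-27/2, -3)
  seg 5: left by d11 = -73/18 → (-85/9, -3)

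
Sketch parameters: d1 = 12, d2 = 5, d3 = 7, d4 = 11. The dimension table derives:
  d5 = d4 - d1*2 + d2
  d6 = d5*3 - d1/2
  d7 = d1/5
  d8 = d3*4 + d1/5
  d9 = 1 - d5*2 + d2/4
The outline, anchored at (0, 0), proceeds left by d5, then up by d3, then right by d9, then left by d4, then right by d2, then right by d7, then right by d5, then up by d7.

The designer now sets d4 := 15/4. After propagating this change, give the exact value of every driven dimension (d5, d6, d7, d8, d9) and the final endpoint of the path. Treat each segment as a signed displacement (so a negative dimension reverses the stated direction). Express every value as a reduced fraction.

d5 = -61/4
d6 = -207/4
d7 = 12/5
d8 = 152/5
d9 = 131/4
endpoint = (182/5, 47/5)

Apply edit: d4 := 15/4
  d5 = d4 - d1*2 + d2 = -61/4
  d6 = d5*3 - d1/2 = -207/4
  d7 = d1/5 = 12/5
  d8 = d3*4 + d1/5 = 152/5
  d9 = 1 - d5*2 + d2/4 = 131/4
Walk from origin (0, 0):
  seg 1: left by d5 = -61/4 → (61/4, 0)
  seg 2: up by d3 = 7 → (61/4, 7)
  seg 3: right by d9 = 131/4 → (48, 7)
  seg 4: left by d4 = 15/4 → (177/4, 7)
  seg 5: right by d2 = 5 → (197/4, 7)
  seg 6: right by d7 = 12/5 → (1033/20, 7)
  seg 7: right by d5 = -61/4 → (182/5, 7)
  seg 8: up by d7 = 12/5 → (182/5, 47/5)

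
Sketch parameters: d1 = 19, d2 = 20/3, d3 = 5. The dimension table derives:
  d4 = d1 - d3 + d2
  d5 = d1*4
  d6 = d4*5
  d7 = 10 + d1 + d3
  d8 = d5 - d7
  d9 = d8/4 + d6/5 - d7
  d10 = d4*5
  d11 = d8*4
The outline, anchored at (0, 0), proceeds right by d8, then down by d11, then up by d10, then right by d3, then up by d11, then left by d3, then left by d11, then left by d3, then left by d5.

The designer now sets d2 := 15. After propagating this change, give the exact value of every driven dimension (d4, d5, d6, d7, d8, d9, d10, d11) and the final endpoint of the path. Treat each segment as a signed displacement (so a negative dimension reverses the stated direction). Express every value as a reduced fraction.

Apply edit: d2 := 15
  d4 = d1 - d3 + d2 = 29
  d5 = d1*4 = 76
  d6 = d4*5 = 145
  d7 = 10 + d1 + d3 = 34
  d8 = d5 - d7 = 42
  d9 = d8/4 + d6/5 - d7 = 11/2
  d10 = d4*5 = 145
  d11 = d8*4 = 168
Walk from origin (0, 0):
  seg 1: right by d8 = 42 → (42, 0)
  seg 2: down by d11 = 168 → (42, -168)
  seg 3: up by d10 = 145 → (42, -23)
  seg 4: right by d3 = 5 → (47, -23)
  seg 5: up by d11 = 168 → (47, 145)
  seg 6: left by d3 = 5 → (42, 145)
  seg 7: left by d11 = 168 → (-126, 145)
  seg 8: left by d3 = 5 → (-131, 145)
  seg 9: left by d5 = 76 → (-207, 145)

d4 = 29
d5 = 76
d6 = 145
d7 = 34
d8 = 42
d9 = 11/2
d10 = 145
d11 = 168
endpoint = (-207, 145)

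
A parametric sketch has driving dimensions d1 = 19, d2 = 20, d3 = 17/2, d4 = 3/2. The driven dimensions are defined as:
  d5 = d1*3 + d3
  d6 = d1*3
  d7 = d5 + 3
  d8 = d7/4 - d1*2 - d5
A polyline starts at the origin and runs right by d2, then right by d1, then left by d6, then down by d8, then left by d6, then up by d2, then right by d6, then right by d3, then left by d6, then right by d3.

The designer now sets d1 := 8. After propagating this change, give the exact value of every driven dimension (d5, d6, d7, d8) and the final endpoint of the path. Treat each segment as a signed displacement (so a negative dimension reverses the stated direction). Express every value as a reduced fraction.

Apply edit: d1 := 8
  d5 = d1*3 + d3 = 65/2
  d6 = d1*3 = 24
  d7 = d5 + 3 = 71/2
  d8 = d7/4 - d1*2 - d5 = -317/8
Walk from origin (0, 0):
  seg 1: right by d2 = 20 → (20, 0)
  seg 2: right by d1 = 8 → (28, 0)
  seg 3: left by d6 = 24 → (4, 0)
  seg 4: down by d8 = -317/8 → (4, 317/8)
  seg 5: left by d6 = 24 → (-20, 317/8)
  seg 6: up by d2 = 20 → (-20, 477/8)
  seg 7: right by d6 = 24 → (4, 477/8)
  seg 8: right by d3 = 17/2 → (25/2, 477/8)
  seg 9: left by d6 = 24 → (-23/2, 477/8)
  seg 10: right by d3 = 17/2 → (-3, 477/8)

d5 = 65/2
d6 = 24
d7 = 71/2
d8 = -317/8
endpoint = (-3, 477/8)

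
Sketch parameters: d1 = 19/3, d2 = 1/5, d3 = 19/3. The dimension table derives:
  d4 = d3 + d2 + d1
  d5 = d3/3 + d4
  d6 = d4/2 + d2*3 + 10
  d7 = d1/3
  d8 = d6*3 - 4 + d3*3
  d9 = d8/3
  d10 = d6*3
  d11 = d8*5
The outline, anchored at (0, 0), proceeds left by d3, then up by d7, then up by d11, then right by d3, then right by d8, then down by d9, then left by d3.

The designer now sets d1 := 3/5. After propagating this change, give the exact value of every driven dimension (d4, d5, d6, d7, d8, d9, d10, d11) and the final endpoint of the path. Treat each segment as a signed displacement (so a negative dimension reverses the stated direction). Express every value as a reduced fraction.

Apply edit: d1 := 3/5
  d4 = d3 + d2 + d1 = 107/15
  d5 = d3/3 + d4 = 416/45
  d6 = d4/2 + d2*3 + 10 = 85/6
  d7 = d1/3 = 1/5
  d8 = d6*3 - 4 + d3*3 = 115/2
  d9 = d8/3 = 115/6
  d10 = d6*3 = 85/2
  d11 = d8*5 = 575/2
Walk from origin (0, 0):
  seg 1: left by d3 = 19/3 → (-19/3, 0)
  seg 2: up by d7 = 1/5 → (-19/3, 1/5)
  seg 3: up by d11 = 575/2 → (-19/3, 2877/10)
  seg 4: right by d3 = 19/3 → (0, 2877/10)
  seg 5: right by d8 = 115/2 → (115/2, 2877/10)
  seg 6: down by d9 = 115/6 → (115/2, 4028/15)
  seg 7: left by d3 = 19/3 → (307/6, 4028/15)

d4 = 107/15
d5 = 416/45
d6 = 85/6
d7 = 1/5
d8 = 115/2
d9 = 115/6
d10 = 85/2
d11 = 575/2
endpoint = (307/6, 4028/15)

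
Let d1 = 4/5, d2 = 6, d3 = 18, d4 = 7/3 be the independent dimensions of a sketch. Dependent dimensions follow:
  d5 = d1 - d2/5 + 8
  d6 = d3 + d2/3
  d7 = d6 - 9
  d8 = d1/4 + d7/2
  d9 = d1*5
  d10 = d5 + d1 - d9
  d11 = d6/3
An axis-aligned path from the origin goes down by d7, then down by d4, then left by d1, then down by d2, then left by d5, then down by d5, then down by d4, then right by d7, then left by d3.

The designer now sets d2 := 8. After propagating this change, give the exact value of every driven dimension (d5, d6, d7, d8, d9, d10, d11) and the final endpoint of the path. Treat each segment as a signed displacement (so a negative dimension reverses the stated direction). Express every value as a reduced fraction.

d5 = 36/5
d6 = 62/3
d7 = 35/3
d8 = 181/30
d9 = 4
d10 = 4
d11 = 62/9
endpoint = (-43/3, -473/15)

Apply edit: d2 := 8
  d5 = d1 - d2/5 + 8 = 36/5
  d6 = d3 + d2/3 = 62/3
  d7 = d6 - 9 = 35/3
  d8 = d1/4 + d7/2 = 181/30
  d9 = d1*5 = 4
  d10 = d5 + d1 - d9 = 4
  d11 = d6/3 = 62/9
Walk from origin (0, 0):
  seg 1: down by d7 = 35/3 → (0, -35/3)
  seg 2: down by d4 = 7/3 → (0, -14)
  seg 3: left by d1 = 4/5 → (-4/5, -14)
  seg 4: down by d2 = 8 → (-4/5, -22)
  seg 5: left by d5 = 36/5 → (-8, -22)
  seg 6: down by d5 = 36/5 → (-8, -146/5)
  seg 7: down by d4 = 7/3 → (-8, -473/15)
  seg 8: right by d7 = 35/3 → (11/3, -473/15)
  seg 9: left by d3 = 18 → (-43/3, -473/15)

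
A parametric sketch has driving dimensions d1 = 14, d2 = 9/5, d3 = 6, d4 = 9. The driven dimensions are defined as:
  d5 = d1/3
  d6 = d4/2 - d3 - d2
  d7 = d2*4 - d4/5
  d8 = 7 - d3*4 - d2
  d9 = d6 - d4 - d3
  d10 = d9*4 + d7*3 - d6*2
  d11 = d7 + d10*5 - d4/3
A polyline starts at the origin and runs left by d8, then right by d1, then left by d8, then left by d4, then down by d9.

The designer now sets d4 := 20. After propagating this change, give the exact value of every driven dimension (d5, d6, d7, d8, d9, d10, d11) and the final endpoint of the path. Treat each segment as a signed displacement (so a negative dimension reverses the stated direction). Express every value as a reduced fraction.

d5 = 14/3
d6 = 11/5
d7 = 16/5
d8 = -94/5
d9 = -119/5
d10 = -90
d11 = -6802/15
endpoint = (158/5, 119/5)

Apply edit: d4 := 20
  d5 = d1/3 = 14/3
  d6 = d4/2 - d3 - d2 = 11/5
  d7 = d2*4 - d4/5 = 16/5
  d8 = 7 - d3*4 - d2 = -94/5
  d9 = d6 - d4 - d3 = -119/5
  d10 = d9*4 + d7*3 - d6*2 = -90
  d11 = d7 + d10*5 - d4/3 = -6802/15
Walk from origin (0, 0):
  seg 1: left by d8 = -94/5 → (94/5, 0)
  seg 2: right by d1 = 14 → (164/5, 0)
  seg 3: left by d8 = -94/5 → (258/5, 0)
  seg 4: left by d4 = 20 → (158/5, 0)
  seg 5: down by d9 = -119/5 → (158/5, 119/5)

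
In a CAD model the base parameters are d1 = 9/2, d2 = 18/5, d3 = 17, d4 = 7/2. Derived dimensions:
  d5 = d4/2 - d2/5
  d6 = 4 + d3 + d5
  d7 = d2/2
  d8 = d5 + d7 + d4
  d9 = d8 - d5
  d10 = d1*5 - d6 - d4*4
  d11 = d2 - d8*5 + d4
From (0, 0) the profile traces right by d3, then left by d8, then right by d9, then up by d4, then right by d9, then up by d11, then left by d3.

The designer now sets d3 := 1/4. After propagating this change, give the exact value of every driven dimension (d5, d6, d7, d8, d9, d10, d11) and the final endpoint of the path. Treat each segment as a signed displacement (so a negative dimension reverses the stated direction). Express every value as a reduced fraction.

Apply edit: d3 := 1/4
  d5 = d4/2 - d2/5 = 103/100
  d6 = 4 + d3 + d5 = 132/25
  d7 = d2/2 = 9/5
  d8 = d5 + d7 + d4 = 633/100
  d9 = d8 - d5 = 53/10
  d10 = d1*5 - d6 - d4*4 = 161/50
  d11 = d2 - d8*5 + d4 = -491/20
Walk from origin (0, 0):
  seg 1: right by d3 = 1/4 → (1/4, 0)
  seg 2: left by d8 = 633/100 → (-152/25, 0)
  seg 3: right by d9 = 53/10 → (-39/50, 0)
  seg 4: up by d4 = 7/2 → (-39/50, 7/2)
  seg 5: right by d9 = 53/10 → (113/25, 7/2)
  seg 6: up by d11 = -491/20 → (113/25, -421/20)
  seg 7: left by d3 = 1/4 → (427/100, -421/20)

d5 = 103/100
d6 = 132/25
d7 = 9/5
d8 = 633/100
d9 = 53/10
d10 = 161/50
d11 = -491/20
endpoint = (427/100, -421/20)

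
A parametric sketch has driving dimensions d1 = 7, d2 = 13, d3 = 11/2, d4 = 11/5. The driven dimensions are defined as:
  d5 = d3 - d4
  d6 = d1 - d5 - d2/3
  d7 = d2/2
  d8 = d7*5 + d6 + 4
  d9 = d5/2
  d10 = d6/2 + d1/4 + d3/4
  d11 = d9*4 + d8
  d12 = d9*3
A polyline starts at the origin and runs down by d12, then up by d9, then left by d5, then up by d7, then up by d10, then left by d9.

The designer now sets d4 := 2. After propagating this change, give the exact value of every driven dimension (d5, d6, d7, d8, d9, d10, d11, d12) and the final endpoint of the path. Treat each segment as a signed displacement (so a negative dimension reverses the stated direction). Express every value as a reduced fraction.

d5 = 7/2
d6 = -5/6
d7 = 13/2
d8 = 107/3
d9 = 7/4
d10 = 65/24
d11 = 128/3
d12 = 21/4
endpoint = (-21/4, 137/24)

Apply edit: d4 := 2
  d5 = d3 - d4 = 7/2
  d6 = d1 - d5 - d2/3 = -5/6
  d7 = d2/2 = 13/2
  d8 = d7*5 + d6 + 4 = 107/3
  d9 = d5/2 = 7/4
  d10 = d6/2 + d1/4 + d3/4 = 65/24
  d11 = d9*4 + d8 = 128/3
  d12 = d9*3 = 21/4
Walk from origin (0, 0):
  seg 1: down by d12 = 21/4 → (0, -21/4)
  seg 2: up by d9 = 7/4 → (0, -7/2)
  seg 3: left by d5 = 7/2 → (-7/2, -7/2)
  seg 4: up by d7 = 13/2 → (-7/2, 3)
  seg 5: up by d10 = 65/24 → (-7/2, 137/24)
  seg 6: left by d9 = 7/4 → (-21/4, 137/24)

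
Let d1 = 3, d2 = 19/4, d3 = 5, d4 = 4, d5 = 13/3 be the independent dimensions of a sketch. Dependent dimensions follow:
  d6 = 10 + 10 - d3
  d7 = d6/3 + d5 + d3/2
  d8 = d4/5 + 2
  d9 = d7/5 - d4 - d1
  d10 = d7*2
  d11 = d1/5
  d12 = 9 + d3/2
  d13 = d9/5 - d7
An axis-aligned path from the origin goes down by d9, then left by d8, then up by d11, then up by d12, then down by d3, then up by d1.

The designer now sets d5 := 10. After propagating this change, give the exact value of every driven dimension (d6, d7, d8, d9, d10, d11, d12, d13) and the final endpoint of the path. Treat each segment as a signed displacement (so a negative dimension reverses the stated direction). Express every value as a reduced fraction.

Apply edit: d5 := 10
  d6 = 10 + 10 - d3 = 15
  d7 = d6/3 + d5 + d3/2 = 35/2
  d8 = d4/5 + 2 = 14/5
  d9 = d7/5 - d4 - d1 = -7/2
  d10 = d7*2 = 35
  d11 = d1/5 = 3/5
  d12 = 9 + d3/2 = 23/2
  d13 = d9/5 - d7 = -91/5
Walk from origin (0, 0):
  seg 1: down by d9 = -7/2 → (0, 7/2)
  seg 2: left by d8 = 14/5 → (-14/5, 7/2)
  seg 3: up by d11 = 3/5 → (-14/5, 41/10)
  seg 4: up by d12 = 23/2 → (-14/5, 78/5)
  seg 5: down by d3 = 5 → (-14/5, 53/5)
  seg 6: up by d1 = 3 → (-14/5, 68/5)

d6 = 15
d7 = 35/2
d8 = 14/5
d9 = -7/2
d10 = 35
d11 = 3/5
d12 = 23/2
d13 = -91/5
endpoint = (-14/5, 68/5)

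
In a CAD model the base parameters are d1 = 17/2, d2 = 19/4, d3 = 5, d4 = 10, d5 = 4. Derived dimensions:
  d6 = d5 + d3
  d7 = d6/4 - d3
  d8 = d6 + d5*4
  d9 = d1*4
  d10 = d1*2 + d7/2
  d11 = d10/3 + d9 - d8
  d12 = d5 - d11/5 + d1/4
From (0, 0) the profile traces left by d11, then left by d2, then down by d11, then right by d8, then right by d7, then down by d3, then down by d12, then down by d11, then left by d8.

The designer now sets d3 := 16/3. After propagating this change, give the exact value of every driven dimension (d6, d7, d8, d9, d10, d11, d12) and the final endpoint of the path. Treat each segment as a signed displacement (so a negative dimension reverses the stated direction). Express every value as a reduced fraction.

d6 = 28/3
d7 = -3
d8 = 76/3
d9 = 34
d10 = 31/2
d11 = 83/6
d12 = 403/120
endpoint = (-259/12, -4363/120)

Apply edit: d3 := 16/3
  d6 = d5 + d3 = 28/3
  d7 = d6/4 - d3 = -3
  d8 = d6 + d5*4 = 76/3
  d9 = d1*4 = 34
  d10 = d1*2 + d7/2 = 31/2
  d11 = d10/3 + d9 - d8 = 83/6
  d12 = d5 - d11/5 + d1/4 = 403/120
Walk from origin (0, 0):
  seg 1: left by d11 = 83/6 → (-83/6, 0)
  seg 2: left by d2 = 19/4 → (-223/12, 0)
  seg 3: down by d11 = 83/6 → (-223/12, -83/6)
  seg 4: right by d8 = 76/3 → (27/4, -83/6)
  seg 5: right by d7 = -3 → (15/4, -83/6)
  seg 6: down by d3 = 16/3 → (15/4, -115/6)
  seg 7: down by d12 = 403/120 → (15/4, -901/40)
  seg 8: down by d11 = 83/6 → (15/4, -4363/120)
  seg 9: left by d8 = 76/3 → (-259/12, -4363/120)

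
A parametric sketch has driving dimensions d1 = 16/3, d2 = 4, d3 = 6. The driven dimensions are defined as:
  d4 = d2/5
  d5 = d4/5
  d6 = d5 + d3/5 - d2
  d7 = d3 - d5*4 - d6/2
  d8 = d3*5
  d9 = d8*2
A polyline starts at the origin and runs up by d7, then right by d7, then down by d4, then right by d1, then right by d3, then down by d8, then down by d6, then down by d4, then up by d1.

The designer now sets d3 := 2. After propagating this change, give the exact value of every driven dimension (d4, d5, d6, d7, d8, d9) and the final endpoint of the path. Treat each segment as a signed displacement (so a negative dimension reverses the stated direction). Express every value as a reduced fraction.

d4 = 4/5
d5 = 4/25
d6 = -86/25
d7 = 77/25
d8 = 10
d9 = 20
endpoint = (781/75, 19/75)

Apply edit: d3 := 2
  d4 = d2/5 = 4/5
  d5 = d4/5 = 4/25
  d6 = d5 + d3/5 - d2 = -86/25
  d7 = d3 - d5*4 - d6/2 = 77/25
  d8 = d3*5 = 10
  d9 = d8*2 = 20
Walk from origin (0, 0):
  seg 1: up by d7 = 77/25 → (0, 77/25)
  seg 2: right by d7 = 77/25 → (77/25, 77/25)
  seg 3: down by d4 = 4/5 → (77/25, 57/25)
  seg 4: right by d1 = 16/3 → (631/75, 57/25)
  seg 5: right by d3 = 2 → (781/75, 57/25)
  seg 6: down by d8 = 10 → (781/75, -193/25)
  seg 7: down by d6 = -86/25 → (781/75, -107/25)
  seg 8: down by d4 = 4/5 → (781/75, -127/25)
  seg 9: up by d1 = 16/3 → (781/75, 19/75)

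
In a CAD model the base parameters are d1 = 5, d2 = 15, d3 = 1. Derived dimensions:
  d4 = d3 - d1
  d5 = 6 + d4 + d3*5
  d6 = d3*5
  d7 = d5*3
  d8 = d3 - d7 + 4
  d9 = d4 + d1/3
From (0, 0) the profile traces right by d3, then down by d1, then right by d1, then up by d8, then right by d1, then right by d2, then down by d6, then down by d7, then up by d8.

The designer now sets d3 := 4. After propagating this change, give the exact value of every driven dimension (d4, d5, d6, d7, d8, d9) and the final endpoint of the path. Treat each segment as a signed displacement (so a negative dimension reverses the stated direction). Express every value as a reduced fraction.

Apply edit: d3 := 4
  d4 = d3 - d1 = -1
  d5 = 6 + d4 + d3*5 = 25
  d6 = d3*5 = 20
  d7 = d5*3 = 75
  d8 = d3 - d7 + 4 = -67
  d9 = d4 + d1/3 = 2/3
Walk from origin (0, 0):
  seg 1: right by d3 = 4 → (4, 0)
  seg 2: down by d1 = 5 → (4, -5)
  seg 3: right by d1 = 5 → (9, -5)
  seg 4: up by d8 = -67 → (9, -72)
  seg 5: right by d1 = 5 → (14, -72)
  seg 6: right by d2 = 15 → (29, -72)
  seg 7: down by d6 = 20 → (29, -92)
  seg 8: down by d7 = 75 → (29, -167)
  seg 9: up by d8 = -67 → (29, -234)

d4 = -1
d5 = 25
d6 = 20
d7 = 75
d8 = -67
d9 = 2/3
endpoint = (29, -234)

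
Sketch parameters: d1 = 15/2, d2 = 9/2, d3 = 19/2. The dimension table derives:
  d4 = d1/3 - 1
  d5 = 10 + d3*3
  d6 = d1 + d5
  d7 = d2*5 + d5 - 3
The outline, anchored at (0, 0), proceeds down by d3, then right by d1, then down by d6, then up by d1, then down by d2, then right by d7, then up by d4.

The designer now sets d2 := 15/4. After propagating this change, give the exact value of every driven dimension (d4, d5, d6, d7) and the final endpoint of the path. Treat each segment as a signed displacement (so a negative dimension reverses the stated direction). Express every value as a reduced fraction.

d4 = 3/2
d5 = 77/2
d6 = 46
d7 = 217/4
endpoint = (247/4, -201/4)

Apply edit: d2 := 15/4
  d4 = d1/3 - 1 = 3/2
  d5 = 10 + d3*3 = 77/2
  d6 = d1 + d5 = 46
  d7 = d2*5 + d5 - 3 = 217/4
Walk from origin (0, 0):
  seg 1: down by d3 = 19/2 → (0, -19/2)
  seg 2: right by d1 = 15/2 → (15/2, -19/2)
  seg 3: down by d6 = 46 → (15/2, -111/2)
  seg 4: up by d1 = 15/2 → (15/2, -48)
  seg 5: down by d2 = 15/4 → (15/2, -207/4)
  seg 6: right by d7 = 217/4 → (247/4, -207/4)
  seg 7: up by d4 = 3/2 → (247/4, -201/4)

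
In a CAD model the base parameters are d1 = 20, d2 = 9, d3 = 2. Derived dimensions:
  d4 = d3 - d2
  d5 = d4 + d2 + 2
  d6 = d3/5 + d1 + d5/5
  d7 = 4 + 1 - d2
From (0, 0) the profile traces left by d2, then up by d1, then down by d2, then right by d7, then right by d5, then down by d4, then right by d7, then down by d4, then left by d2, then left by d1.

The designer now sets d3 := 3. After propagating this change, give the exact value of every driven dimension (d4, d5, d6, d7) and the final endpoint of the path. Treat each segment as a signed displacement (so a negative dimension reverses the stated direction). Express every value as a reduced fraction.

d4 = -6
d5 = 5
d6 = 108/5
d7 = -4
endpoint = (-41, 23)

Apply edit: d3 := 3
  d4 = d3 - d2 = -6
  d5 = d4 + d2 + 2 = 5
  d6 = d3/5 + d1 + d5/5 = 108/5
  d7 = 4 + 1 - d2 = -4
Walk from origin (0, 0):
  seg 1: left by d2 = 9 → (-9, 0)
  seg 2: up by d1 = 20 → (-9, 20)
  seg 3: down by d2 = 9 → (-9, 11)
  seg 4: right by d7 = -4 → (-13, 11)
  seg 5: right by d5 = 5 → (-8, 11)
  seg 6: down by d4 = -6 → (-8, 17)
  seg 7: right by d7 = -4 → (-12, 17)
  seg 8: down by d4 = -6 → (-12, 23)
  seg 9: left by d2 = 9 → (-21, 23)
  seg 10: left by d1 = 20 → (-41, 23)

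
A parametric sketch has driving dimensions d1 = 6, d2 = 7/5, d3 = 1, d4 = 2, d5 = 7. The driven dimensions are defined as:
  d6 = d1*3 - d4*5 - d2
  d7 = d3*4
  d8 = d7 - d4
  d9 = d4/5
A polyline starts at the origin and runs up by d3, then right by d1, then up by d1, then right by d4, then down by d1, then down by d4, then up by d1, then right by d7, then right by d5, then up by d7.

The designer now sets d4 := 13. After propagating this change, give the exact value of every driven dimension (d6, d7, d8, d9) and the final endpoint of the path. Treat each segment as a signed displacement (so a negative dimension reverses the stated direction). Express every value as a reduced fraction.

d6 = -242/5
d7 = 4
d8 = -9
d9 = 13/5
endpoint = (30, -2)

Apply edit: d4 := 13
  d6 = d1*3 - d4*5 - d2 = -242/5
  d7 = d3*4 = 4
  d8 = d7 - d4 = -9
  d9 = d4/5 = 13/5
Walk from origin (0, 0):
  seg 1: up by d3 = 1 → (0, 1)
  seg 2: right by d1 = 6 → (6, 1)
  seg 3: up by d1 = 6 → (6, 7)
  seg 4: right by d4 = 13 → (19, 7)
  seg 5: down by d1 = 6 → (19, 1)
  seg 6: down by d4 = 13 → (19, -12)
  seg 7: up by d1 = 6 → (19, -6)
  seg 8: right by d7 = 4 → (23, -6)
  seg 9: right by d5 = 7 → (30, -6)
  seg 10: up by d7 = 4 → (30, -2)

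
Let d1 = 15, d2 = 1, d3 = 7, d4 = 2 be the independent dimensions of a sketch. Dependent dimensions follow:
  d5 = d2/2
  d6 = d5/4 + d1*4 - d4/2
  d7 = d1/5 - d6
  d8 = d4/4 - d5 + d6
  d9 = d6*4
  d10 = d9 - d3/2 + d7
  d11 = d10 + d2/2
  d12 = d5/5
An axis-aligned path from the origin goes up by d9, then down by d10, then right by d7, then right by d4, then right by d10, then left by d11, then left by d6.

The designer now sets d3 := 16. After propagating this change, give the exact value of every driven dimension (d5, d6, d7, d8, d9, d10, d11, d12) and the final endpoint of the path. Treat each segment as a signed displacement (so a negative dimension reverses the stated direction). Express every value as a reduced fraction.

d5 = 1/2
d6 = 473/8
d7 = -449/8
d8 = 473/8
d9 = 473/2
d10 = 1379/8
d11 = 1383/8
d12 = 1/10
endpoint = (-455/4, 513/8)

Apply edit: d3 := 16
  d5 = d2/2 = 1/2
  d6 = d5/4 + d1*4 - d4/2 = 473/8
  d7 = d1/5 - d6 = -449/8
  d8 = d4/4 - d5 + d6 = 473/8
  d9 = d6*4 = 473/2
  d10 = d9 - d3/2 + d7 = 1379/8
  d11 = d10 + d2/2 = 1383/8
  d12 = d5/5 = 1/10
Walk from origin (0, 0):
  seg 1: up by d9 = 473/2 → (0, 473/2)
  seg 2: down by d10 = 1379/8 → (0, 513/8)
  seg 3: right by d7 = -449/8 → (-449/8, 513/8)
  seg 4: right by d4 = 2 → (-433/8, 513/8)
  seg 5: right by d10 = 1379/8 → (473/4, 513/8)
  seg 6: left by d11 = 1383/8 → (-437/8, 513/8)
  seg 7: left by d6 = 473/8 → (-455/4, 513/8)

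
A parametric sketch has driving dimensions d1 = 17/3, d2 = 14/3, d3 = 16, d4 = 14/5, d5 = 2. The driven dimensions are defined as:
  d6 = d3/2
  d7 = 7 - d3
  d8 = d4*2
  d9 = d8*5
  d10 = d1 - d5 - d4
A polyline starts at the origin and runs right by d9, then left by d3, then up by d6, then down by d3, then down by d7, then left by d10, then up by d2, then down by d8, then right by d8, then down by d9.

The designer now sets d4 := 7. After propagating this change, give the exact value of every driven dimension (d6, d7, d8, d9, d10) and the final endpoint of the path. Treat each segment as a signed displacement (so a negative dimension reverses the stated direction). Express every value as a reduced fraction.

Apply edit: d4 := 7
  d6 = d3/2 = 8
  d7 = 7 - d3 = -9
  d8 = d4*2 = 14
  d9 = d8*5 = 70
  d10 = d1 - d5 - d4 = -10/3
Walk from origin (0, 0):
  seg 1: right by d9 = 70 → (70, 0)
  seg 2: left by d3 = 16 → (54, 0)
  seg 3: up by d6 = 8 → (54, 8)
  seg 4: down by d3 = 16 → (54, -8)
  seg 5: down by d7 = -9 → (54, 1)
  seg 6: left by d10 = -10/3 → (172/3, 1)
  seg 7: up by d2 = 14/3 → (172/3, 17/3)
  seg 8: down by d8 = 14 → (172/3, -25/3)
  seg 9: right by d8 = 14 → (214/3, -25/3)
  seg 10: down by d9 = 70 → (214/3, -235/3)

d6 = 8
d7 = -9
d8 = 14
d9 = 70
d10 = -10/3
endpoint = (214/3, -235/3)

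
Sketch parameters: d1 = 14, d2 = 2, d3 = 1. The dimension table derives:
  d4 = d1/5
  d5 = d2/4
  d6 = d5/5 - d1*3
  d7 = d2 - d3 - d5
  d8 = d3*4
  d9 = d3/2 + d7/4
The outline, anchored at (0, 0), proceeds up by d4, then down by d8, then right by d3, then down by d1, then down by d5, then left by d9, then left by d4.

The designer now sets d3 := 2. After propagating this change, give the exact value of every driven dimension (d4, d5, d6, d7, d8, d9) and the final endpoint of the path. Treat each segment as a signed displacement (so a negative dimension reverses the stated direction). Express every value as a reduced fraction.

Apply edit: d3 := 2
  d4 = d1/5 = 14/5
  d5 = d2/4 = 1/2
  d6 = d5/5 - d1*3 = -419/10
  d7 = d2 - d3 - d5 = -1/2
  d8 = d3*4 = 8
  d9 = d3/2 + d7/4 = 7/8
Walk from origin (0, 0):
  seg 1: up by d4 = 14/5 → (0, 14/5)
  seg 2: down by d8 = 8 → (0, -26/5)
  seg 3: right by d3 = 2 → (2, -26/5)
  seg 4: down by d1 = 14 → (2, -96/5)
  seg 5: down by d5 = 1/2 → (2, -197/10)
  seg 6: left by d9 = 7/8 → (9/8, -197/10)
  seg 7: left by d4 = 14/5 → (-67/40, -197/10)

d4 = 14/5
d5 = 1/2
d6 = -419/10
d7 = -1/2
d8 = 8
d9 = 7/8
endpoint = (-67/40, -197/10)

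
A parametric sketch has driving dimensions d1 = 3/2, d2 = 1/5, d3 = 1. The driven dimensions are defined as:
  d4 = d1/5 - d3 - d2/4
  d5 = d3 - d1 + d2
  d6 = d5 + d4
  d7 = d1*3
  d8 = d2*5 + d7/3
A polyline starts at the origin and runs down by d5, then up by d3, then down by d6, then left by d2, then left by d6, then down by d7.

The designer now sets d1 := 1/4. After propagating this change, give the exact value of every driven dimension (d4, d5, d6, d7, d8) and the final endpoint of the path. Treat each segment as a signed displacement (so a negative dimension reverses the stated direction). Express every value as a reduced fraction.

d4 = -1
d5 = 19/20
d6 = -1/20
d7 = 3/4
d8 = 5/4
endpoint = (-3/20, -13/20)

Apply edit: d1 := 1/4
  d4 = d1/5 - d3 - d2/4 = -1
  d5 = d3 - d1 + d2 = 19/20
  d6 = d5 + d4 = -1/20
  d7 = d1*3 = 3/4
  d8 = d2*5 + d7/3 = 5/4
Walk from origin (0, 0):
  seg 1: down by d5 = 19/20 → (0, -19/20)
  seg 2: up by d3 = 1 → (0, 1/20)
  seg 3: down by d6 = -1/20 → (0, 1/10)
  seg 4: left by d2 = 1/5 → (-1/5, 1/10)
  seg 5: left by d6 = -1/20 → (-3/20, 1/10)
  seg 6: down by d7 = 3/4 → (-3/20, -13/20)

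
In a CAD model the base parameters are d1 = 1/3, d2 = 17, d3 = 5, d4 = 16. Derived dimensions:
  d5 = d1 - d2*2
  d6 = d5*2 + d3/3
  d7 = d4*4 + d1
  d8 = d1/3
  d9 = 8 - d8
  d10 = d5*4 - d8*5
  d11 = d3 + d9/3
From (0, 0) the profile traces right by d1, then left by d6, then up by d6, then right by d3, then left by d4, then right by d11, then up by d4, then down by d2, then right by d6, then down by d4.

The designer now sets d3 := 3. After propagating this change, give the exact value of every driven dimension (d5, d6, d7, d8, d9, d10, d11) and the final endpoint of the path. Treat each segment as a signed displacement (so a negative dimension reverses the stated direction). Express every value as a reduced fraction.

d5 = -101/3
d6 = -199/3
d7 = 193/3
d8 = 1/9
d9 = 71/9
d10 = -1217/9
d11 = 152/27
endpoint = (-190/27, -250/3)

Apply edit: d3 := 3
  d5 = d1 - d2*2 = -101/3
  d6 = d5*2 + d3/3 = -199/3
  d7 = d4*4 + d1 = 193/3
  d8 = d1/3 = 1/9
  d9 = 8 - d8 = 71/9
  d10 = d5*4 - d8*5 = -1217/9
  d11 = d3 + d9/3 = 152/27
Walk from origin (0, 0):
  seg 1: right by d1 = 1/3 → (1/3, 0)
  seg 2: left by d6 = -199/3 → (200/3, 0)
  seg 3: up by d6 = -199/3 → (200/3, -199/3)
  seg 4: right by d3 = 3 → (209/3, -199/3)
  seg 5: left by d4 = 16 → (161/3, -199/3)
  seg 6: right by d11 = 152/27 → (1601/27, -199/3)
  seg 7: up by d4 = 16 → (1601/27, -151/3)
  seg 8: down by d2 = 17 → (1601/27, -202/3)
  seg 9: right by d6 = -199/3 → (-190/27, -202/3)
  seg 10: down by d4 = 16 → (-190/27, -250/3)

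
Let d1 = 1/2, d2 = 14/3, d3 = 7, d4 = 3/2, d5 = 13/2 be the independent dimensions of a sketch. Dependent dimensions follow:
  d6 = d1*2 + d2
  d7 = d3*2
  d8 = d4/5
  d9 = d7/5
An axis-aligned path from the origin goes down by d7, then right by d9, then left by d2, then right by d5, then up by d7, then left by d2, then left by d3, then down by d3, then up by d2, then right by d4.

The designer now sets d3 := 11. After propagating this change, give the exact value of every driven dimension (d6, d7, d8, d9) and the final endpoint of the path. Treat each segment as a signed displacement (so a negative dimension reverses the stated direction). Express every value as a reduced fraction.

Apply edit: d3 := 11
  d6 = d1*2 + d2 = 17/3
  d7 = d3*2 = 22
  d8 = d4/5 = 3/10
  d9 = d7/5 = 22/5
Walk from origin (0, 0):
  seg 1: down by d7 = 22 → (0, -22)
  seg 2: right by d9 = 22/5 → (22/5, -22)
  seg 3: left by d2 = 14/3 → (-4/15, -22)
  seg 4: right by d5 = 13/2 → (187/30, -22)
  seg 5: up by d7 = 22 → (187/30, 0)
  seg 6: left by d2 = 14/3 → (47/30, 0)
  seg 7: left by d3 = 11 → (-283/30, 0)
  seg 8: down by d3 = 11 → (-283/30, -11)
  seg 9: up by d2 = 14/3 → (-283/30, -19/3)
  seg 10: right by d4 = 3/2 → (-119/15, -19/3)

d6 = 17/3
d7 = 22
d8 = 3/10
d9 = 22/5
endpoint = (-119/15, -19/3)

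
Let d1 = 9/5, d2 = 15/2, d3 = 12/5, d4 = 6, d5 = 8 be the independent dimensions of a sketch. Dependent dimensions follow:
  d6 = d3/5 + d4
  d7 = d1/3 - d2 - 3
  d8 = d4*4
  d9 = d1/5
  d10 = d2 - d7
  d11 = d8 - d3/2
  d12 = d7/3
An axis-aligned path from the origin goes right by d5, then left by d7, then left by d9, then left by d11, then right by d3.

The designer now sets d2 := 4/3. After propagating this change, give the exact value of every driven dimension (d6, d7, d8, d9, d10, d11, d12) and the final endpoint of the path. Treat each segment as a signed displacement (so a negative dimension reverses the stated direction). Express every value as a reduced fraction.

Apply edit: d2 := 4/3
  d6 = d3/5 + d4 = 162/25
  d7 = d1/3 - d2 - 3 = -56/15
  d8 = d4*4 = 24
  d9 = d1/5 = 9/25
  d10 = d2 - d7 = 76/15
  d11 = d8 - d3/2 = 114/5
  d12 = d7/3 = -56/45
Walk from origin (0, 0):
  seg 1: right by d5 = 8 → (8, 0)
  seg 2: left by d7 = -56/15 → (176/15, 0)
  seg 3: left by d9 = 9/25 → (853/75, 0)
  seg 4: left by d11 = 114/5 → (-857/75, 0)
  seg 5: right by d3 = 12/5 → (-677/75, 0)

d6 = 162/25
d7 = -56/15
d8 = 24
d9 = 9/25
d10 = 76/15
d11 = 114/5
d12 = -56/45
endpoint = (-677/75, 0)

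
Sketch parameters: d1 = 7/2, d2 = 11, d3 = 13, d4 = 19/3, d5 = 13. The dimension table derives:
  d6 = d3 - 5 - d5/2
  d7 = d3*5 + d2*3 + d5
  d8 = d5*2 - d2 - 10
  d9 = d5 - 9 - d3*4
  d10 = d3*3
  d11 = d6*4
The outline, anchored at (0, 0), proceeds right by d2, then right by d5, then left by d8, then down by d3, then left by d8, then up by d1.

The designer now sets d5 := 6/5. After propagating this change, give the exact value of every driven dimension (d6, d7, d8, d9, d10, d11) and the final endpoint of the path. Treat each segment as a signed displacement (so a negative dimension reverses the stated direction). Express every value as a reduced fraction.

Apply edit: d5 := 6/5
  d6 = d3 - 5 - d5/2 = 37/5
  d7 = d3*5 + d2*3 + d5 = 496/5
  d8 = d5*2 - d2 - 10 = -93/5
  d9 = d5 - 9 - d3*4 = -299/5
  d10 = d3*3 = 39
  d11 = d6*4 = 148/5
Walk from origin (0, 0):
  seg 1: right by d2 = 11 → (11, 0)
  seg 2: right by d5 = 6/5 → (61/5, 0)
  seg 3: left by d8 = -93/5 → (154/5, 0)
  seg 4: down by d3 = 13 → (154/5, -13)
  seg 5: left by d8 = -93/5 → (247/5, -13)
  seg 6: up by d1 = 7/2 → (247/5, -19/2)

d6 = 37/5
d7 = 496/5
d8 = -93/5
d9 = -299/5
d10 = 39
d11 = 148/5
endpoint = (247/5, -19/2)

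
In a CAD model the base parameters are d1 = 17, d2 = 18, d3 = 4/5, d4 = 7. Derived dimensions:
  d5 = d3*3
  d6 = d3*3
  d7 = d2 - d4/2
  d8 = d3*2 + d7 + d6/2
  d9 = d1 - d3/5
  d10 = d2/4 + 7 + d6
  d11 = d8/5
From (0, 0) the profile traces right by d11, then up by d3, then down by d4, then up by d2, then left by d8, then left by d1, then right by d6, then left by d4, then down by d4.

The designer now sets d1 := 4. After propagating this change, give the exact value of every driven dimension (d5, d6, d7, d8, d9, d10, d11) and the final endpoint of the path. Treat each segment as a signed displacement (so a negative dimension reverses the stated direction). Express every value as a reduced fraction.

d5 = 12/5
d6 = 12/5
d7 = 29/2
d8 = 173/10
d9 = 96/25
d10 = 139/10
d11 = 173/50
endpoint = (-561/25, 24/5)

Apply edit: d1 := 4
  d5 = d3*3 = 12/5
  d6 = d3*3 = 12/5
  d7 = d2 - d4/2 = 29/2
  d8 = d3*2 + d7 + d6/2 = 173/10
  d9 = d1 - d3/5 = 96/25
  d10 = d2/4 + 7 + d6 = 139/10
  d11 = d8/5 = 173/50
Walk from origin (0, 0):
  seg 1: right by d11 = 173/50 → (173/50, 0)
  seg 2: up by d3 = 4/5 → (173/50, 4/5)
  seg 3: down by d4 = 7 → (173/50, -31/5)
  seg 4: up by d2 = 18 → (173/50, 59/5)
  seg 5: left by d8 = 173/10 → (-346/25, 59/5)
  seg 6: left by d1 = 4 → (-446/25, 59/5)
  seg 7: right by d6 = 12/5 → (-386/25, 59/5)
  seg 8: left by d4 = 7 → (-561/25, 59/5)
  seg 9: down by d4 = 7 → (-561/25, 24/5)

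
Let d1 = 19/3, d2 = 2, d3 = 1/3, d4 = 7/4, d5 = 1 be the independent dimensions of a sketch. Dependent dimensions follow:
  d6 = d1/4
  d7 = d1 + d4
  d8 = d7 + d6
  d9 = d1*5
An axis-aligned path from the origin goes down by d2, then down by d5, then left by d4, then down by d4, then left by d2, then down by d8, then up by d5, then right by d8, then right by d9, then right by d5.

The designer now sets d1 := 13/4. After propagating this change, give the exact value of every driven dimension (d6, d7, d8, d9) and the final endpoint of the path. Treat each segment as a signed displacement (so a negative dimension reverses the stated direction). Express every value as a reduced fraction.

Apply edit: d1 := 13/4
  d6 = d1/4 = 13/16
  d7 = d1 + d4 = 5
  d8 = d7 + d6 = 93/16
  d9 = d1*5 = 65/4
Walk from origin (0, 0):
  seg 1: down by d2 = 2 → (0, -2)
  seg 2: down by d5 = 1 → (0, -3)
  seg 3: left by d4 = 7/4 → (-7/4, -3)
  seg 4: down by d4 = 7/4 → (-7/4, -19/4)
  seg 5: left by d2 = 2 → (-15/4, -19/4)
  seg 6: down by d8 = 93/16 → (-15/4, -169/16)
  seg 7: up by d5 = 1 → (-15/4, -153/16)
  seg 8: right by d8 = 93/16 → (33/16, -153/16)
  seg 9: right by d9 = 65/4 → (293/16, -153/16)
  seg 10: right by d5 = 1 → (309/16, -153/16)

d6 = 13/16
d7 = 5
d8 = 93/16
d9 = 65/4
endpoint = (309/16, -153/16)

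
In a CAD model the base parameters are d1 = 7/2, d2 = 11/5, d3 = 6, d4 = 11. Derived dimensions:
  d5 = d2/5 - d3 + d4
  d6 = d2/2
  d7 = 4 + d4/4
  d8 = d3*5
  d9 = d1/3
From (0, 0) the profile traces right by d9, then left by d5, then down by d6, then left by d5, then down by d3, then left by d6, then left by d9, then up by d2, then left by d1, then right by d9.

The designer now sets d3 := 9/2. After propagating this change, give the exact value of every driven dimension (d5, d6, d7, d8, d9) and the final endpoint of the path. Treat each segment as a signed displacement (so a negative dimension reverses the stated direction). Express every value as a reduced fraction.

Apply edit: d3 := 9/2
  d5 = d2/5 - d3 + d4 = 347/50
  d6 = d2/2 = 11/10
  d7 = 4 + d4/4 = 27/4
  d8 = d3*5 = 45/2
  d9 = d1/3 = 7/6
Walk from origin (0, 0):
  seg 1: right by d9 = 7/6 → (7/6, 0)
  seg 2: left by d5 = 347/50 → (-433/75, 0)
  seg 3: down by d6 = 11/10 → (-433/75, -11/10)
  seg 4: left by d5 = 347/50 → (-1907/150, -11/10)
  seg 5: down by d3 = 9/2 → (-1907/150, -28/5)
  seg 6: left by d6 = 11/10 → (-1036/75, -28/5)
  seg 7: left by d9 = 7/6 → (-749/50, -28/5)
  seg 8: up by d2 = 11/5 → (-749/50, -17/5)
  seg 9: left by d1 = 7/2 → (-462/25, -17/5)
  seg 10: right by d9 = 7/6 → (-2597/150, -17/5)

d5 = 347/50
d6 = 11/10
d7 = 27/4
d8 = 45/2
d9 = 7/6
endpoint = (-2597/150, -17/5)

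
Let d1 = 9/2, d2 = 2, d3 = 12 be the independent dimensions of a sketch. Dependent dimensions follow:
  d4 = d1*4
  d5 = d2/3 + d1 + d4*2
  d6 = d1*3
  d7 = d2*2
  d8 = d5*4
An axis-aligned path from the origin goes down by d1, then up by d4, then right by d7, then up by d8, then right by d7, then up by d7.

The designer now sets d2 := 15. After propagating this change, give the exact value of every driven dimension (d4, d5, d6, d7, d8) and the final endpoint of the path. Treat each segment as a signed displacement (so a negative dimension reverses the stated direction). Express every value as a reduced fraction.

d4 = 18
d5 = 91/2
d6 = 27/2
d7 = 30
d8 = 182
endpoint = (60, 451/2)

Apply edit: d2 := 15
  d4 = d1*4 = 18
  d5 = d2/3 + d1 + d4*2 = 91/2
  d6 = d1*3 = 27/2
  d7 = d2*2 = 30
  d8 = d5*4 = 182
Walk from origin (0, 0):
  seg 1: down by d1 = 9/2 → (0, -9/2)
  seg 2: up by d4 = 18 → (0, 27/2)
  seg 3: right by d7 = 30 → (30, 27/2)
  seg 4: up by d8 = 182 → (30, 391/2)
  seg 5: right by d7 = 30 → (60, 391/2)
  seg 6: up by d7 = 30 → (60, 451/2)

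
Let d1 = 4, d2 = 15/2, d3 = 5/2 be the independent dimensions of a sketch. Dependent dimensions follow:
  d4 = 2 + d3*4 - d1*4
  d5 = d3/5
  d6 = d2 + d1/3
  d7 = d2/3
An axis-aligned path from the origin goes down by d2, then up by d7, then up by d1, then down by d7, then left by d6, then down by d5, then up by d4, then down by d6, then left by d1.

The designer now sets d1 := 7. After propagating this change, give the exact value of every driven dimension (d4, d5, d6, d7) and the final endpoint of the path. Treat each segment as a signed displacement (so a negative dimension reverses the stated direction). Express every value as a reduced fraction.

Apply edit: d1 := 7
  d4 = 2 + d3*4 - d1*4 = -16
  d5 = d3/5 = 1/2
  d6 = d2 + d1/3 = 59/6
  d7 = d2/3 = 5/2
Walk from origin (0, 0):
  seg 1: down by d2 = 15/2 → (0, -15/2)
  seg 2: up by d7 = 5/2 → (0, -5)
  seg 3: up by d1 = 7 → (0, 2)
  seg 4: down by d7 = 5/2 → (0, -1/2)
  seg 5: left by d6 = 59/6 → (-59/6, -1/2)
  seg 6: down by d5 = 1/2 → (-59/6, -1)
  seg 7: up by d4 = -16 → (-59/6, -17)
  seg 8: down by d6 = 59/6 → (-59/6, -161/6)
  seg 9: left by d1 = 7 → (-101/6, -161/6)

d4 = -16
d5 = 1/2
d6 = 59/6
d7 = 5/2
endpoint = (-101/6, -161/6)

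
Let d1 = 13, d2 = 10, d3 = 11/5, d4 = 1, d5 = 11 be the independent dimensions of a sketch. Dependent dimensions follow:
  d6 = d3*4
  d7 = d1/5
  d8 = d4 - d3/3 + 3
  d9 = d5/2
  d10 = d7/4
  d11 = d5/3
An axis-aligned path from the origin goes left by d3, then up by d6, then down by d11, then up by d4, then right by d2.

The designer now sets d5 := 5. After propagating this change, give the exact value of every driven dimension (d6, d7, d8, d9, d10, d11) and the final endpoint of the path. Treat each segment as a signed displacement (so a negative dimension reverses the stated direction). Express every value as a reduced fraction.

Apply edit: d5 := 5
  d6 = d3*4 = 44/5
  d7 = d1/5 = 13/5
  d8 = d4 - d3/3 + 3 = 49/15
  d9 = d5/2 = 5/2
  d10 = d7/4 = 13/20
  d11 = d5/3 = 5/3
Walk from origin (0, 0):
  seg 1: left by d3 = 11/5 → (-11/5, 0)
  seg 2: up by d6 = 44/5 → (-11/5, 44/5)
  seg 3: down by d11 = 5/3 → (-11/5, 107/15)
  seg 4: up by d4 = 1 → (-11/5, 122/15)
  seg 5: right by d2 = 10 → (39/5, 122/15)

d6 = 44/5
d7 = 13/5
d8 = 49/15
d9 = 5/2
d10 = 13/20
d11 = 5/3
endpoint = (39/5, 122/15)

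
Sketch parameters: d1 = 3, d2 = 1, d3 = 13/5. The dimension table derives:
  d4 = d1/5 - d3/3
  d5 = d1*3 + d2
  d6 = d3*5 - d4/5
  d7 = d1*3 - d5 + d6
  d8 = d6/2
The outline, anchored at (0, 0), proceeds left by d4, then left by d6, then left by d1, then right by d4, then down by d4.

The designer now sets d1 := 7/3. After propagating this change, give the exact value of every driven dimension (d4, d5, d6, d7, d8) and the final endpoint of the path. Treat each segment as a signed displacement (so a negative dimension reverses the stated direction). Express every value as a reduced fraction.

Apply edit: d1 := 7/3
  d4 = d1/5 - d3/3 = -2/5
  d5 = d1*3 + d2 = 8
  d6 = d3*5 - d4/5 = 327/25
  d7 = d1*3 - d5 + d6 = 302/25
  d8 = d6/2 = 327/50
Walk from origin (0, 0):
  seg 1: left by d4 = -2/5 → (2/5, 0)
  seg 2: left by d6 = 327/25 → (-317/25, 0)
  seg 3: left by d1 = 7/3 → (-1126/75, 0)
  seg 4: right by d4 = -2/5 → (-1156/75, 0)
  seg 5: down by d4 = -2/5 → (-1156/75, 2/5)

d4 = -2/5
d5 = 8
d6 = 327/25
d7 = 302/25
d8 = 327/50
endpoint = (-1156/75, 2/5)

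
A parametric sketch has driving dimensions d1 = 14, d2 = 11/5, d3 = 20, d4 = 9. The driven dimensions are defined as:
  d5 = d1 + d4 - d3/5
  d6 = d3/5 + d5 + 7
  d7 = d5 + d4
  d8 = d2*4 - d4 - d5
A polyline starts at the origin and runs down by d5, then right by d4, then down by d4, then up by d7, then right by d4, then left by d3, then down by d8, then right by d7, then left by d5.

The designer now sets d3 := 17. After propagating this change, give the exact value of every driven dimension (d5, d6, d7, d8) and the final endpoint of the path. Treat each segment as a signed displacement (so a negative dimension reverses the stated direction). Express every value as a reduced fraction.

d5 = 98/5
d6 = 30
d7 = 143/5
d8 = -99/5
endpoint = (10, 99/5)

Apply edit: d3 := 17
  d5 = d1 + d4 - d3/5 = 98/5
  d6 = d3/5 + d5 + 7 = 30
  d7 = d5 + d4 = 143/5
  d8 = d2*4 - d4 - d5 = -99/5
Walk from origin (0, 0):
  seg 1: down by d5 = 98/5 → (0, -98/5)
  seg 2: right by d4 = 9 → (9, -98/5)
  seg 3: down by d4 = 9 → (9, -143/5)
  seg 4: up by d7 = 143/5 → (9, 0)
  seg 5: right by d4 = 9 → (18, 0)
  seg 6: left by d3 = 17 → (1, 0)
  seg 7: down by d8 = -99/5 → (1, 99/5)
  seg 8: right by d7 = 143/5 → (148/5, 99/5)
  seg 9: left by d5 = 98/5 → (10, 99/5)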